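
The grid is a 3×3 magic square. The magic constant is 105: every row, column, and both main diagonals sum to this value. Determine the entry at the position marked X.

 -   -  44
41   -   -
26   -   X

32

Column 1 must total 105; the given cells sum to 67, so (1,1) = 38.
From anti-diagonal, 105 − (44 + 26) gives (2,2) = 35.
The remaining cell in row 1 is (1,2) = 105 − 82 = 23.
Row 2 needs 105; the known cells sum to 76, so (2,3) = 29.
Column 2: 23 + 35 + ? = 105, so (3,2) = 47.
The remaining cell in column 3 is (3,3) = 105 − 73 = 32.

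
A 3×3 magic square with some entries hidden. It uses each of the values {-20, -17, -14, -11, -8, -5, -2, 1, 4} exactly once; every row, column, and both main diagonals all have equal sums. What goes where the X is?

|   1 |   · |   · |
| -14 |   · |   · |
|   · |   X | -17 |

4

The 9 entries sum to -72, so each line sums to -72/3 = -24.
The remaining cell in column 1 is (3,1) = -24 − (-13) = -11.
Main diagonal needs -24; the known cells sum to -16, so (2,2) = -8.
Anti-diagonal must total -24; the given cells sum to -19, so (1,3) = -5.
From row 1, -24 − (1 + (-5)) gives (1,2) = -20.
Using row 2: -14 + (-8) + ? → (2,3) = -24 − (-22) = -2.
From row 3, -24 − (-11 + (-17)) gives (3,2) = 4.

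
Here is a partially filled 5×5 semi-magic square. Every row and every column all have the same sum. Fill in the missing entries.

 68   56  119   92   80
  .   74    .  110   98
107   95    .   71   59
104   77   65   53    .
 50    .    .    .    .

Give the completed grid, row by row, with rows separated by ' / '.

Row 1 is already complete: 68 + 56 + 119 + 92 + 80 = 415, so that is the magic constant.
The remaining cell in row 3 is (3,3) = 415 − 332 = 83.
The remaining cell in row 4 is (4,5) = 415 − 299 = 116.
Column 1 needs 415; the known cells sum to 329, so (2,1) = 86.
Column 2: 56 + 74 + 95 + 77 + ? = 415, so (5,2) = 113.
The remaining cell in column 4 is (5,4) = 415 − 326 = 89.
Using column 5: 80 + 98 + 59 + 116 + ? → (5,5) = 415 − 353 = 62.
Row 2 must total 415; the given cells sum to 368, so (2,3) = 47.
The remaining cell in row 5 is (5,3) = 415 − 314 = 101.

68 56 119 92 80 / 86 74 47 110 98 / 107 95 83 71 59 / 104 77 65 53 116 / 50 113 101 89 62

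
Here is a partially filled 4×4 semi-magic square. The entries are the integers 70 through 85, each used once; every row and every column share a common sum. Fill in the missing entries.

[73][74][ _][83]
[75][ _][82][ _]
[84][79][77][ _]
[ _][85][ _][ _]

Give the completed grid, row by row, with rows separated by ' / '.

73 74 80 83 / 75 72 82 81 / 84 79 77 70 / 78 85 71 76

The entries are 70 through 85, which sum to 1240, so each line sums to 1240/4 = 310.
The remaining cell in row 1 is (1,3) = 310 − 230 = 80.
Row 3: 84 + 79 + 77 + ? = 310, so (3,4) = 70.
Using column 1: 73 + 75 + 84 + ? → (4,1) = 310 − 232 = 78.
Column 2 must total 310; the given cells sum to 238, so (2,2) = 72.
The remaining cell in column 3 is (4,3) = 310 − 239 = 71.
From row 2, 310 − (75 + 72 + 82) gives (2,4) = 81.
The remaining cell in row 4 is (4,4) = 310 − 234 = 76.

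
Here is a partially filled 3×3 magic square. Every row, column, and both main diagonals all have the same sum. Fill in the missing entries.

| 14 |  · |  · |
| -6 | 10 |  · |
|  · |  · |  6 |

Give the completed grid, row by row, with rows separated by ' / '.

Main diagonal is already complete: 14 + 10 + 6 = 30, so that is the magic constant.
The remaining cell in row 2 is (2,3) = 30 − 4 = 26.
Column 1 needs 30; the known cells sum to 8, so (3,1) = 22.
Using column 3: 26 + 6 + ? → (1,3) = 30 − 32 = -2.
Row 1 must total 30; the given cells sum to 12, so (1,2) = 18.
Row 3 must total 30; the given cells sum to 28, so (3,2) = 2.

14 18 -2 / -6 10 26 / 22 2 6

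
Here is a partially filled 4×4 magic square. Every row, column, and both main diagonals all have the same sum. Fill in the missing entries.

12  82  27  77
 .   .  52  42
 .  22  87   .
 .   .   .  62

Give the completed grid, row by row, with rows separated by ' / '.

Row 1 is already complete: 12 + 82 + 27 + 77 = 198, so that is the magic constant.
Column 3 must total 198; the given cells sum to 166, so (4,3) = 32.
From column 4, 198 − (77 + 42 + 62) gives (3,4) = 17.
Main diagonal: 12 + 87 + 62 + ? = 198, so (2,2) = 37.
The remaining cell in anti-diagonal is (4,1) = 198 − 151 = 47.
Row 2 needs 198; the known cells sum to 131, so (2,1) = 67.
Row 3 must total 198; the given cells sum to 126, so (3,1) = 72.
Row 4 needs 198; the known cells sum to 141, so (4,2) = 57.

12 82 27 77 / 67 37 52 42 / 72 22 87 17 / 47 57 32 62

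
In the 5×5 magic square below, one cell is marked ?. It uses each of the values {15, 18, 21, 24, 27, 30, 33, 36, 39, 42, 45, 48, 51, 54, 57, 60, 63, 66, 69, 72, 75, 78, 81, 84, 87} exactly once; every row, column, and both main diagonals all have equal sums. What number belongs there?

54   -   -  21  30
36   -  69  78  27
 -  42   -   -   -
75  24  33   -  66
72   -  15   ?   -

39

The 25 entries sum to 1275, so each line sums to 1275/5 = 255.
Row 2 needs 255; the known cells sum to 210, so (2,2) = 45.
Row 4: 75 + 24 + 33 + 66 + ? = 255, so (4,4) = 57.
Column 1 needs 255; the known cells sum to 237, so (3,1) = 18.
Anti-diagonal: 30 + 78 + 24 + 72 + ? = 255, so (3,3) = 51.
Column 3: 69 + 51 + 33 + 15 + ? = 255, so (1,3) = 87.
Main diagonal: 54 + 45 + 51 + 57 + ? = 255, so (5,5) = 48.
Using row 1: 54 + 87 + 21 + 30 + ? → (1,2) = 255 − 192 = 63.
Column 2: 63 + 45 + 42 + 24 + ? = 255, so (5,2) = 81.
The remaining cell in column 5 is (3,5) = 255 − 171 = 84.
Row 3 needs 255; the known cells sum to 195, so (3,4) = 60.
Row 5: 72 + 81 + 15 + 48 + ? = 255, so (5,4) = 39.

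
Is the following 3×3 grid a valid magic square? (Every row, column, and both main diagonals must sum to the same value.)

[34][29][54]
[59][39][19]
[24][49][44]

Yes

Row 1: 34 + 29 + 54 = 117.
Row 2: 59 + 39 + 19 = 117.
Row 3: 24 + 49 + 44 = 117.
Column 1: 34 + 59 + 24 = 117.
Column 2: 29 + 39 + 49 = 117.
Column 3: 54 + 19 + 44 = 117.
Main diagonal: 34 + 39 + 44 = 117.
Anti-diagonal: 54 + 39 + 24 = 117.
All lines sum to 117.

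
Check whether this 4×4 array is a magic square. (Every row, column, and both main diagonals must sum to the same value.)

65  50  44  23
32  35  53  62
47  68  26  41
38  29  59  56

Yes

Row 1: 65 + 50 + 44 + 23 = 182.
Row 2: 32 + 35 + 53 + 62 = 182.
Row 3: 47 + 68 + 26 + 41 = 182.
Row 4: 38 + 29 + 59 + 56 = 182.
Column 1: 65 + 32 + 47 + 38 = 182.
Column 2: 50 + 35 + 68 + 29 = 182.
Column 3: 44 + 53 + 26 + 59 = 182.
Column 4: 23 + 62 + 41 + 56 = 182.
Main diagonal: 65 + 35 + 26 + 56 = 182.
Anti-diagonal: 23 + 53 + 68 + 38 = 182.
All lines sum to 182.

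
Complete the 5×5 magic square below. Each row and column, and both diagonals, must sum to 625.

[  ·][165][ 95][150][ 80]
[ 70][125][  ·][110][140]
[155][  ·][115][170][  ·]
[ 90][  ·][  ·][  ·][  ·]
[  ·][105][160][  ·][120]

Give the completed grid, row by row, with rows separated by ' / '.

The remaining cell in row 1 is (1,1) = 625 − 490 = 135.
Row 2 must total 625; the given cells sum to 445, so (2,3) = 180.
Using column 1: 135 + 70 + 155 + 90 + ? → (5,1) = 625 − 450 = 175.
From column 3, 625 − (95 + 180 + 115 + 160) gives (4,3) = 75.
Using main diagonal: 135 + 125 + 115 + 120 + ? → (4,4) = 625 − 495 = 130.
Anti-diagonal: 80 + 110 + 115 + 175 + ? = 625, so (4,2) = 145.
Row 4 needs 625; the known cells sum to 440, so (4,5) = 185.
Row 5 must total 625; the given cells sum to 560, so (5,4) = 65.
Column 2: 165 + 125 + 145 + 105 + ? = 625, so (3,2) = 85.
The remaining cell in column 5 is (3,5) = 625 − 525 = 100.

135 165 95 150 80 / 70 125 180 110 140 / 155 85 115 170 100 / 90 145 75 130 185 / 175 105 160 65 120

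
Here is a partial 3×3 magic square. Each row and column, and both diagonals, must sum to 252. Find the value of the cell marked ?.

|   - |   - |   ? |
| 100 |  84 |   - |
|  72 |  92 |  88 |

Row 2: 100 + 84 + ? = 252, so (2,3) = 68.
Column 1 needs 252; the known cells sum to 172, so (1,1) = 80.
Column 2: 84 + 92 + ? = 252, so (1,2) = 76.
From column 3, 252 − (68 + 88) gives (1,3) = 96.

96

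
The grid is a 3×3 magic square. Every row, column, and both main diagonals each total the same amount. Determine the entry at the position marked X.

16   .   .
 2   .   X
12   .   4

Column 1 is complete and sums to 30; that is the magic constant.
Using row 3: 12 + 4 + ? → (3,2) = 30 − 16 = 14.
Main diagonal needs 30; the known cells sum to 20, so (2,2) = 10.
Anti-diagonal: 10 + 12 + ? = 30, so (1,3) = 8.
Row 1 needs 30; the known cells sum to 24, so (1,2) = 6.
The remaining cell in row 2 is (2,3) = 30 − 12 = 18.

18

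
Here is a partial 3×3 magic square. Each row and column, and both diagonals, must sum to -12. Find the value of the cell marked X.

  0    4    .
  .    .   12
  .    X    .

Row 1 must total -12; the given cells sum to 4, so (1,3) = -16.
Column 3 must total -12; the given cells sum to -4, so (3,3) = -8.
The remaining cell in main diagonal is (2,2) = -12 − (-8) = -4.
Anti-diagonal must total -12; the given cells sum to -20, so (3,1) = 8.
The remaining cell in row 2 is (2,1) = -12 − 8 = -20.
The remaining cell in row 3 is (3,2) = -12 − 0 = -12.

-12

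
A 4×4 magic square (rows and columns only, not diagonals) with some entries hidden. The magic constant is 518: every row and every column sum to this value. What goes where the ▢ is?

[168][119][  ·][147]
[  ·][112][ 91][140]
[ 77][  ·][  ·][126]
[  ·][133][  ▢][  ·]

The remaining cell in row 1 is (1,3) = 518 − 434 = 84.
Row 2 needs 518; the known cells sum to 343, so (2,1) = 175.
Column 1 needs 518; the known cells sum to 420, so (4,1) = 98.
The remaining cell in column 2 is (3,2) = 518 − 364 = 154.
Column 4 must total 518; the given cells sum to 413, so (4,4) = 105.
Row 3 must total 518; the given cells sum to 357, so (3,3) = 161.
Row 4 must total 518; the given cells sum to 336, so (4,3) = 182.

182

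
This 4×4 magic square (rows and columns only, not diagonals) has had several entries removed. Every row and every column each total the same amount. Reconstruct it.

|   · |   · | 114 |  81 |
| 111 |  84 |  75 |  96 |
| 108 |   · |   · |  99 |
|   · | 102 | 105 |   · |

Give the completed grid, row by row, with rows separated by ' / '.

78 93 114 81 / 111 84 75 96 / 108 87 72 99 / 69 102 105 90

Row 2 is already complete: 111 + 84 + 75 + 96 = 366, so that is the magic constant.
Column 3: 114 + 75 + 105 + ? = 366, so (3,3) = 72.
The remaining cell in column 4 is (4,4) = 366 − 276 = 90.
The remaining cell in row 3 is (3,2) = 366 − 279 = 87.
The remaining cell in row 4 is (4,1) = 366 − 297 = 69.
From column 1, 366 − (111 + 108 + 69) gives (1,1) = 78.
The remaining cell in column 2 is (1,2) = 366 − 273 = 93.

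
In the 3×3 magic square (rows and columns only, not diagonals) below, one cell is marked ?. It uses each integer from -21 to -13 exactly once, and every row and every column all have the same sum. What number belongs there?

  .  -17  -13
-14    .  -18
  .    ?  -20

-15

The entries are -21 through -13, which sum to -153, so each line sums to -153/3 = -51.
Using row 1: -17 + (-13) + ? → (1,1) = -51 − (-30) = -21.
Row 2: -14 + (-18) + ? = -51, so (2,2) = -19.
Using column 1: -21 + (-14) + ? → (3,1) = -51 − (-35) = -16.
Column 2 must total -51; the given cells sum to -36, so (3,2) = -15.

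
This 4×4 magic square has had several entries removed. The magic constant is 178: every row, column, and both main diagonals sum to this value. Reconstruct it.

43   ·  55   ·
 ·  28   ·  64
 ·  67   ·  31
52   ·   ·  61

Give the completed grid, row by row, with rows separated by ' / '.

43 58 55 22 / 49 28 37 64 / 34 67 46 31 / 52 25 40 61

The remaining cell in column 4 is (1,4) = 178 − 156 = 22.
The remaining cell in main diagonal is (3,3) = 178 − 132 = 46.
Anti-diagonal must total 178; the given cells sum to 141, so (2,3) = 37.
The remaining cell in row 1 is (1,2) = 178 − 120 = 58.
The remaining cell in row 2 is (2,1) = 178 − 129 = 49.
Row 3 needs 178; the known cells sum to 144, so (3,1) = 34.
Using column 2: 58 + 28 + 67 + ? → (4,2) = 178 − 153 = 25.
Column 3: 55 + 37 + 46 + ? = 178, so (4,3) = 40.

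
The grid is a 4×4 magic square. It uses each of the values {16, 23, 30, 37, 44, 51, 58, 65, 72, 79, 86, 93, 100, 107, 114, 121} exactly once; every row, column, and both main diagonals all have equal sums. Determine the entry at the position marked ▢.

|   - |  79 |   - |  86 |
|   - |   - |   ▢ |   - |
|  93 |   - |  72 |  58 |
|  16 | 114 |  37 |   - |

121

The 16 entries sum to 1096, so each line sums to 1096/4 = 274.
Using row 3: 93 + 72 + 58 + ? → (3,2) = 274 − 223 = 51.
From row 4, 274 − (16 + 114 + 37) gives (4,4) = 107.
The remaining cell in column 2 is (2,2) = 274 − 244 = 30.
Using column 4: 86 + 58 + 107 + ? → (2,4) = 274 − 251 = 23.
The remaining cell in main diagonal is (1,1) = 274 − 209 = 65.
Anti-diagonal: 86 + 51 + 16 + ? = 274, so (2,3) = 121.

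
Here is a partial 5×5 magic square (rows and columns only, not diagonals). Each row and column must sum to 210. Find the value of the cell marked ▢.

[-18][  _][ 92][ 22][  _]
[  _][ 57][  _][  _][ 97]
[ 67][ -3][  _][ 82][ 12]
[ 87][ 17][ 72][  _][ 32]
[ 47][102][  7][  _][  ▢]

-8

Row 3 must total 210; the given cells sum to 158, so (3,3) = 52.
Row 4: 87 + 17 + 72 + 32 + ? = 210, so (4,4) = 2.
From column 1, 210 − (-18 + 67 + 87 + 47) gives (2,1) = 27.
Column 2 must total 210; the given cells sum to 173, so (1,2) = 37.
Column 3 needs 210; the known cells sum to 223, so (2,3) = -13.
The remaining cell in row 1 is (1,5) = 210 − 133 = 77.
Using row 2: 27 + 57 + (-13) + 97 + ? → (2,4) = 210 − 168 = 42.
From column 4, 210 − (22 + 42 + 82 + 2) gives (5,4) = 62.
Column 5 needs 210; the known cells sum to 218, so (5,5) = -8.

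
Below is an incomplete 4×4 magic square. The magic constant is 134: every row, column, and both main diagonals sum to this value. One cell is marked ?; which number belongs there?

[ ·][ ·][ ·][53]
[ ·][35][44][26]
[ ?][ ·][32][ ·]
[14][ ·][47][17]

Row 2: 35 + 44 + 26 + ? = 134, so (2,1) = 29.
Row 4 must total 134; the given cells sum to 78, so (4,2) = 56.
Using column 3: 44 + 32 + 47 + ? → (1,3) = 134 − 123 = 11.
Using column 4: 53 + 26 + 17 + ? → (3,4) = 134 − 96 = 38.
From main diagonal, 134 − (35 + 32 + 17) gives (1,1) = 50.
Anti-diagonal: 53 + 44 + 14 + ? = 134, so (3,2) = 23.
Row 1: 50 + 11 + 53 + ? = 134, so (1,2) = 20.
Row 3 must total 134; the given cells sum to 93, so (3,1) = 41.

41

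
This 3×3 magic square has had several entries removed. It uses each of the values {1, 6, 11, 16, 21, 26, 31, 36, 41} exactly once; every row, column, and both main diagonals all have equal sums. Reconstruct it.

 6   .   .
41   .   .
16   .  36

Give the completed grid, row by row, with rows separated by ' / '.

The 9 entries sum to 189, so each line sums to 189/3 = 63.
Row 3: 16 + 36 + ? = 63, so (3,2) = 11.
Using main diagonal: 6 + 36 + ? → (2,2) = 63 − 42 = 21.
Using anti-diagonal: 21 + 16 + ? → (1,3) = 63 − 37 = 26.
Row 1 needs 63; the known cells sum to 32, so (1,2) = 31.
Row 2 must total 63; the given cells sum to 62, so (2,3) = 1.

6 31 26 / 41 21 1 / 16 11 36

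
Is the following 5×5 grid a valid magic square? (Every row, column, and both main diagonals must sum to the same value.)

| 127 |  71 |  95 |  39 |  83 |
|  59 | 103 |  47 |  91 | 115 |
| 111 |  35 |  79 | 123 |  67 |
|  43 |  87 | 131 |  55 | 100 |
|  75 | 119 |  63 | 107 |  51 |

No — column 5 sums to 416 but column 3 sums to 415.

Row 1: 127 + 71 + 95 + 39 + 83 = 415.
Row 2: 59 + 103 + 47 + 91 + 115 = 415.
Row 3: 111 + 35 + 79 + 123 + 67 = 415.
Row 4: 43 + 87 + 131 + 55 + 100 = 416.
Row 5: 75 + 119 + 63 + 107 + 51 = 415.
Column 1: 127 + 59 + 111 + 43 + 75 = 415.
Column 2: 71 + 103 + 35 + 87 + 119 = 415.
Column 3: 95 + 47 + 79 + 131 + 63 = 415.
Column 4: 39 + 91 + 123 + 55 + 107 = 415.
Column 5: 83 + 115 + 67 + 100 + 51 = 416.
Main diagonal: 127 + 103 + 79 + 55 + 51 = 415.
Anti-diagonal: 83 + 91 + 79 + 87 + 75 = 415.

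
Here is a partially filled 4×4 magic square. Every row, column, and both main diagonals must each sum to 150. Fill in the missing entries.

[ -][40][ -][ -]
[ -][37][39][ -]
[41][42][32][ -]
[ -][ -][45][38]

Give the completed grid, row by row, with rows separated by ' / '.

43 40 34 33 / 30 37 39 44 / 41 42 32 35 / 36 31 45 38

Using row 3: 41 + 42 + 32 + ? → (3,4) = 150 − 115 = 35.
Column 2: 40 + 37 + 42 + ? = 150, so (4,2) = 31.
The remaining cell in column 3 is (1,3) = 150 − 116 = 34.
Main diagonal must total 150; the given cells sum to 107, so (1,1) = 43.
Row 1 must total 150; the given cells sum to 117, so (1,4) = 33.
From row 4, 150 − (31 + 45 + 38) gives (4,1) = 36.
Column 1: 43 + 41 + 36 + ? = 150, so (2,1) = 30.
Column 4 needs 150; the known cells sum to 106, so (2,4) = 44.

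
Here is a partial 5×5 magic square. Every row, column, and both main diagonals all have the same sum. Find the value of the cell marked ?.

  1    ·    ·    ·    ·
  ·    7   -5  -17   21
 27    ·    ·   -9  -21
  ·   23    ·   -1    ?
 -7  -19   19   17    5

Row 5 is complete and sums to 15; that is the magic constant.
Using row 2: 7 + (-5) + (-17) + 21 + ? → (2,1) = 15 − 6 = 9.
From column 1, 15 − (1 + 9 + 27 + (-7)) gives (4,1) = -15.
Column 4: -17 + (-9) + (-1) + 17 + ? = 15, so (1,4) = 25.
Main diagonal must total 15; the given cells sum to 12, so (3,3) = 3.
Anti-diagonal must total 15; the given cells sum to 2, so (1,5) = 13.
Row 3: 27 + 3 + (-9) + (-21) + ? = 15, so (3,2) = 15.
From column 2, 15 − (7 + 15 + 23 + (-19)) gives (1,2) = -11.
Column 5 needs 15; the known cells sum to 18, so (4,5) = -3.

-3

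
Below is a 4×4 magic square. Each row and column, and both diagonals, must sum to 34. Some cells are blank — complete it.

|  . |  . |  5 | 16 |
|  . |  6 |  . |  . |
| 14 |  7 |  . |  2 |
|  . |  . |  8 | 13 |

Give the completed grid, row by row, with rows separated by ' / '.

4 9 5 16 / 15 6 10 3 / 14 7 11 2 / 1 12 8 13

Row 3 needs 34; the known cells sum to 23, so (3,3) = 11.
Column 3 must total 34; the given cells sum to 24, so (2,3) = 10.
From column 4, 34 − (16 + 2 + 13) gives (2,4) = 3.
Main diagonal: 6 + 11 + 13 + ? = 34, so (1,1) = 4.
Anti-diagonal: 16 + 10 + 7 + ? = 34, so (4,1) = 1.
The remaining cell in row 1 is (1,2) = 34 − 25 = 9.
The remaining cell in row 2 is (2,1) = 34 − 19 = 15.
Using row 4: 1 + 8 + 13 + ? → (4,2) = 34 − 22 = 12.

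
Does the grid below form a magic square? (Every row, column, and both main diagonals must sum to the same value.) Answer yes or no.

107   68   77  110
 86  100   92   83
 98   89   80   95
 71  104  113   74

Row 1: 107 + 68 + 77 + 110 = 362.
Row 2: 86 + 100 + 92 + 83 = 361.
Row 3: 98 + 89 + 80 + 95 = 362.
Row 4: 71 + 104 + 113 + 74 = 362.
Column 1: 107 + 86 + 98 + 71 = 362.
Column 2: 68 + 100 + 89 + 104 = 361.
Column 3: 77 + 92 + 80 + 113 = 362.
Column 4: 110 + 83 + 95 + 74 = 362.
Main diagonal: 107 + 100 + 80 + 74 = 361.
Anti-diagonal: 110 + 92 + 89 + 71 = 362.

No — row 1 sums to 362 but row 2 sums to 361.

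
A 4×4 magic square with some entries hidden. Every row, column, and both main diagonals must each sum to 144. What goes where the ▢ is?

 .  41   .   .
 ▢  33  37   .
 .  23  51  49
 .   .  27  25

The remaining cell in row 3 is (3,1) = 144 − 123 = 21.
Column 2 needs 144; the known cells sum to 97, so (4,2) = 47.
The remaining cell in column 3 is (1,3) = 144 − 115 = 29.
Using main diagonal: 33 + 51 + 25 + ? → (1,1) = 144 − 109 = 35.
Using row 1: 35 + 41 + 29 + ? → (1,4) = 144 − 105 = 39.
The remaining cell in row 4 is (4,1) = 144 − 99 = 45.
Column 1 must total 144; the given cells sum to 101, so (2,1) = 43.

43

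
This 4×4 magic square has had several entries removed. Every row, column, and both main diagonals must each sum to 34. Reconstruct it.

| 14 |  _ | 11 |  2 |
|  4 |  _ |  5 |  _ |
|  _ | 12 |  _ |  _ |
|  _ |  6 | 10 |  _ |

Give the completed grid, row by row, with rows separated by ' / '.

The remaining cell in row 1 is (1,2) = 34 − 27 = 7.
Column 2: 7 + 12 + 6 + ? = 34, so (2,2) = 9.
Using column 3: 11 + 5 + 10 + ? → (3,3) = 34 − 26 = 8.
The remaining cell in main diagonal is (4,4) = 34 − 31 = 3.
From anti-diagonal, 34 − (2 + 5 + 12) gives (4,1) = 15.
The remaining cell in row 2 is (2,4) = 34 − 18 = 16.
The remaining cell in column 1 is (3,1) = 34 − 33 = 1.
Column 4: 2 + 16 + 3 + ? = 34, so (3,4) = 13.

14 7 11 2 / 4 9 5 16 / 1 12 8 13 / 15 6 10 3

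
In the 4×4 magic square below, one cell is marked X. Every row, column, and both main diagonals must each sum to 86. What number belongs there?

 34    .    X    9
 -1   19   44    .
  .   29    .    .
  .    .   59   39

-11

Using row 2: -1 + 19 + 44 + ? → (2,4) = 86 − 62 = 24.
Using column 4: 9 + 24 + 39 + ? → (3,4) = 86 − 72 = 14.
Main diagonal must total 86; the given cells sum to 92, so (3,3) = -6.
The remaining cell in anti-diagonal is (4,1) = 86 − 82 = 4.
Row 3 must total 86; the given cells sum to 37, so (3,1) = 49.
From row 4, 86 − (4 + 59 + 39) gives (4,2) = -16.
Column 2 must total 86; the given cells sum to 32, so (1,2) = 54.
The remaining cell in column 3 is (1,3) = 86 − 97 = -11.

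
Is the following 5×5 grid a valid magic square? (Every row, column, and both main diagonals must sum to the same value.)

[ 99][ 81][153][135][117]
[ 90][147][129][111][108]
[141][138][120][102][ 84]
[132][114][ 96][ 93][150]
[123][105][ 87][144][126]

Row 1: 99 + 81 + 153 + 135 + 117 = 585.
Row 2: 90 + 147 + 129 + 111 + 108 = 585.
Row 3: 141 + 138 + 120 + 102 + 84 = 585.
Row 4: 132 + 114 + 96 + 93 + 150 = 585.
Row 5: 123 + 105 + 87 + 144 + 126 = 585.
Column 1: 99 + 90 + 141 + 132 + 123 = 585.
Column 2: 81 + 147 + 138 + 114 + 105 = 585.
Column 3: 153 + 129 + 120 + 96 + 87 = 585.
Column 4: 135 + 111 + 102 + 93 + 144 = 585.
Column 5: 117 + 108 + 84 + 150 + 126 = 585.
Main diagonal: 99 + 147 + 120 + 93 + 126 = 585.
Anti-diagonal: 117 + 111 + 120 + 114 + 123 = 585.
All lines sum to 585.

Yes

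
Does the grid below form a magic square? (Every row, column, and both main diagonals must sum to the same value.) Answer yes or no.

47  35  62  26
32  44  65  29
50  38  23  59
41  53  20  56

Row 1: 47 + 35 + 62 + 26 = 170.
Row 2: 32 + 44 + 65 + 29 = 170.
Row 3: 50 + 38 + 23 + 59 = 170.
Row 4: 41 + 53 + 20 + 56 = 170.
Column 1: 47 + 32 + 50 + 41 = 170.
Column 2: 35 + 44 + 38 + 53 = 170.
Column 3: 62 + 65 + 23 + 20 = 170.
Column 4: 26 + 29 + 59 + 56 = 170.
Main diagonal: 47 + 44 + 23 + 56 = 170.
Anti-diagonal: 26 + 65 + 38 + 41 = 170.
All lines sum to 170.

Yes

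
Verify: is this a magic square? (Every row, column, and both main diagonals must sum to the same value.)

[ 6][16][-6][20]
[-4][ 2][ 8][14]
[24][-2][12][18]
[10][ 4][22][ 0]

Row 1: 6 + 16 + (-6) + 20 = 36.
Row 2: -4 + 2 + 8 + 14 = 20.
Row 3: 24 + (-2) + 12 + 18 = 52.
Row 4: 10 + 4 + 22 + 0 = 36.
Column 1: 6 + (-4) + 24 + 10 = 36.
Column 2: 16 + 2 + (-2) + 4 = 20.
Column 3: -6 + 8 + 12 + 22 = 36.
Column 4: 20 + 14 + 18 + 0 = 52.
Main diagonal: 6 + 2 + 12 + 0 = 20.
Anti-diagonal: 20 + 8 + (-2) + 10 = 36.

No — column 2 sums to 20 but column 3 sums to 36.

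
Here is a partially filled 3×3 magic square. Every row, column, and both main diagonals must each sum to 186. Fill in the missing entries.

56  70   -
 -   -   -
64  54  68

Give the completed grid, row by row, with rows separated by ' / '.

56 70 60 / 66 62 58 / 64 54 68

Row 1 must total 186; the given cells sum to 126, so (1,3) = 60.
Column 1 needs 186; the known cells sum to 120, so (2,1) = 66.
From column 2, 186 − (70 + 54) gives (2,2) = 62.
From column 3, 186 − (60 + 68) gives (2,3) = 58.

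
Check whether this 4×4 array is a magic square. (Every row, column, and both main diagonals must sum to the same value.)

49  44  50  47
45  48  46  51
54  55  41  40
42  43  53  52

Row 1: 49 + 44 + 50 + 47 = 190.
Row 2: 45 + 48 + 46 + 51 = 190.
Row 3: 54 + 55 + 41 + 40 = 190.
Row 4: 42 + 43 + 53 + 52 = 190.
Column 1: 49 + 45 + 54 + 42 = 190.
Column 2: 44 + 48 + 55 + 43 = 190.
Column 3: 50 + 46 + 41 + 53 = 190.
Column 4: 47 + 51 + 40 + 52 = 190.
Main diagonal: 49 + 48 + 41 + 52 = 190.
Anti-diagonal: 47 + 46 + 55 + 42 = 190.
All lines sum to 190.

Yes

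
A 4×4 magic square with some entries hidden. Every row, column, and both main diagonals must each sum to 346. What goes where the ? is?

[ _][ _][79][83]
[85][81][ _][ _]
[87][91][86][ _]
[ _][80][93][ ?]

Using row 3: 87 + 91 + 86 + ? → (3,4) = 346 − 264 = 82.
Column 2: 81 + 91 + 80 + ? = 346, so (1,2) = 94.
From column 3, 346 − (79 + 86 + 93) gives (2,3) = 88.
From anti-diagonal, 346 − (83 + 88 + 91) gives (4,1) = 84.
From row 1, 346 − (94 + 79 + 83) gives (1,1) = 90.
The remaining cell in row 2 is (2,4) = 346 − 254 = 92.
Row 4 must total 346; the given cells sum to 257, so (4,4) = 89.

89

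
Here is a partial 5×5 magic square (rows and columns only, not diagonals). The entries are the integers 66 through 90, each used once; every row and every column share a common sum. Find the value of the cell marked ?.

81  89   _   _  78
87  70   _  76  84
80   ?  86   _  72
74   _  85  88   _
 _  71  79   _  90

The entries are 66 through 90, which sum to 1950, so each line sums to 1950/5 = 390.
Row 2: 87 + 70 + 76 + 84 + ? = 390, so (2,3) = 73.
Column 1: 81 + 87 + 80 + 74 + ? = 390, so (5,1) = 68.
From column 3, 390 − (73 + 86 + 85 + 79) gives (1,3) = 67.
Using column 5: 78 + 84 + 72 + 90 + ? → (4,5) = 390 − 324 = 66.
From row 1, 390 − (81 + 89 + 67 + 78) gives (1,4) = 75.
From row 4, 390 − (74 + 85 + 88 + 66) gives (4,2) = 77.
Row 5 needs 390; the known cells sum to 308, so (5,4) = 82.
The remaining cell in column 2 is (3,2) = 390 − 307 = 83.

83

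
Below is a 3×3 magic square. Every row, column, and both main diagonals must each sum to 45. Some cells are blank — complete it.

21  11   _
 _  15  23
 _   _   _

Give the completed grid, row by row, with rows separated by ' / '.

The remaining cell in row 1 is (1,3) = 45 − 32 = 13.
The remaining cell in row 2 is (2,1) = 45 − 38 = 7.
Column 1: 21 + 7 + ? = 45, so (3,1) = 17.
Column 2 must total 45; the given cells sum to 26, so (3,2) = 19.
The remaining cell in column 3 is (3,3) = 45 − 36 = 9.

21 11 13 / 7 15 23 / 17 19 9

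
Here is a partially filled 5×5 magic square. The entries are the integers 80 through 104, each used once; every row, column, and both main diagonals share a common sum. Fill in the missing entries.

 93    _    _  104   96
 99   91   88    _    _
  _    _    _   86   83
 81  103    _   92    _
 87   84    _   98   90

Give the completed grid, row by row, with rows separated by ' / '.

The entries are 80 through 104, which sum to 2300, so each line sums to 2300/5 = 460.
Row 5 needs 460; the known cells sum to 359, so (5,3) = 101.
Using column 1: 93 + 99 + 81 + 87 + ? → (3,1) = 460 − 360 = 100.
Using column 4: 104 + 86 + 92 + 98 + ? → (2,4) = 460 − 380 = 80.
Using main diagonal: 93 + 91 + 92 + 90 + ? → (3,3) = 460 − 366 = 94.
Using row 2: 99 + 91 + 88 + 80 + ? → (2,5) = 460 − 358 = 102.
Row 3 must total 460; the given cells sum to 363, so (3,2) = 97.
Column 2 must total 460; the given cells sum to 375, so (1,2) = 85.
Column 5: 96 + 102 + 83 + 90 + ? = 460, so (4,5) = 89.
Row 1 must total 460; the given cells sum to 378, so (1,3) = 82.
Using row 4: 81 + 103 + 92 + 89 + ? → (4,3) = 460 − 365 = 95.

93 85 82 104 96 / 99 91 88 80 102 / 100 97 94 86 83 / 81 103 95 92 89 / 87 84 101 98 90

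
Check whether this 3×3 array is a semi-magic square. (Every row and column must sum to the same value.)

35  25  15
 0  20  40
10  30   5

Row 1: 35 + 25 + 15 = 75.
Row 2: 0 + 20 + 40 = 60.
Row 3: 10 + 30 + 5 = 45.
Column 1: 35 + 0 + 10 = 45.
Column 2: 25 + 20 + 30 = 75.
Column 3: 15 + 40 + 5 = 60.

No — column 3 sums to 60 but row 3 sums to 45.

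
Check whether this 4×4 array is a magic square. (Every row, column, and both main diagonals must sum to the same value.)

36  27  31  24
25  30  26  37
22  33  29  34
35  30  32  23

No — row 4 sums to 120 but row 2 sums to 118.

Row 1: 36 + 27 + 31 + 24 = 118.
Row 2: 25 + 30 + 26 + 37 = 118.
Row 3: 22 + 33 + 29 + 34 = 118.
Row 4: 35 + 30 + 32 + 23 = 120.
Column 1: 36 + 25 + 22 + 35 = 118.
Column 2: 27 + 30 + 33 + 30 = 120.
Column 3: 31 + 26 + 29 + 32 = 118.
Column 4: 24 + 37 + 34 + 23 = 118.
Main diagonal: 36 + 30 + 29 + 23 = 118.
Anti-diagonal: 24 + 26 + 33 + 35 = 118.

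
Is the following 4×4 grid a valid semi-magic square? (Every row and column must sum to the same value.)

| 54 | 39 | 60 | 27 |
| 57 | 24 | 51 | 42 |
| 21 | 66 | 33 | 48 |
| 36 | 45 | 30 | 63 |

No — row 4 sums to 174 but row 1 sums to 180.

Row 1: 54 + 39 + 60 + 27 = 180.
Row 2: 57 + 24 + 51 + 42 = 174.
Row 3: 21 + 66 + 33 + 48 = 168.
Row 4: 36 + 45 + 30 + 63 = 174.
Column 1: 54 + 57 + 21 + 36 = 168.
Column 2: 39 + 24 + 66 + 45 = 174.
Column 3: 60 + 51 + 33 + 30 = 174.
Column 4: 27 + 42 + 48 + 63 = 180.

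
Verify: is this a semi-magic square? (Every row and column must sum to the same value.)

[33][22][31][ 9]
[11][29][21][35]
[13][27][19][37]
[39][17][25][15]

Row 1: 33 + 22 + 31 + 9 = 95.
Row 2: 11 + 29 + 21 + 35 = 96.
Row 3: 13 + 27 + 19 + 37 = 96.
Row 4: 39 + 17 + 25 + 15 = 96.
Column 1: 33 + 11 + 13 + 39 = 96.
Column 2: 22 + 29 + 27 + 17 = 95.
Column 3: 31 + 21 + 19 + 25 = 96.
Column 4: 9 + 35 + 37 + 15 = 96.

No — row 1 sums to 95 but row 2 sums to 96.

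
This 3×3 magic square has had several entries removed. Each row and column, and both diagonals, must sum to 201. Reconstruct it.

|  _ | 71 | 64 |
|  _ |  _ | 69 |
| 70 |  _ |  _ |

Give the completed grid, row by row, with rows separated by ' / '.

From row 1, 201 − (71 + 64) gives (1,1) = 66.
Column 1 needs 201; the known cells sum to 136, so (2,1) = 65.
Column 3 needs 201; the known cells sum to 133, so (3,3) = 68.
Using main diagonal: 66 + 68 + ? → (2,2) = 201 − 134 = 67.
Row 3: 70 + 68 + ? = 201, so (3,2) = 63.

66 71 64 / 65 67 69 / 70 63 68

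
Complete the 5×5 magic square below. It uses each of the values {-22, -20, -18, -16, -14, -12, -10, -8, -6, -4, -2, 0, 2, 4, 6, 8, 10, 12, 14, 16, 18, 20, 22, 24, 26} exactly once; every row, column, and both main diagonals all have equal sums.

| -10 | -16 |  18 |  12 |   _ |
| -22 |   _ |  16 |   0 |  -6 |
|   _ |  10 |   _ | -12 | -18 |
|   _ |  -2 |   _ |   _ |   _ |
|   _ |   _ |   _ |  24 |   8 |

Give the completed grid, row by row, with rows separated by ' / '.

-10 -16 18 12 6 / -22 22 16 0 -6 / 26 10 4 -12 -18 / 14 -2 -8 -14 20 / 2 -4 -20 24 8

The 25 entries sum to 50, so each line sums to 50/5 = 10.
Using row 1: -10 + (-16) + 18 + 12 + ? → (1,5) = 10 − 4 = 6.
Row 2 needs 10; the known cells sum to -12, so (2,2) = 22.
Column 2 must total 10; the given cells sum to 14, so (5,2) = -4.
Column 4 needs 10; the known cells sum to 24, so (4,4) = -14.
Column 5 must total 10; the given cells sum to -10, so (4,5) = 20.
The remaining cell in main diagonal is (3,3) = 10 − 6 = 4.
Anti-diagonal: 6 + 0 + 4 + (-2) + ? = 10, so (5,1) = 2.
Row 3 must total 10; the given cells sum to -16, so (3,1) = 26.
Row 5 must total 10; the given cells sum to 30, so (5,3) = -20.
The remaining cell in column 1 is (4,1) = 10 − (-4) = 14.
Column 3: 18 + 16 + 4 + (-20) + ? = 10, so (4,3) = -8.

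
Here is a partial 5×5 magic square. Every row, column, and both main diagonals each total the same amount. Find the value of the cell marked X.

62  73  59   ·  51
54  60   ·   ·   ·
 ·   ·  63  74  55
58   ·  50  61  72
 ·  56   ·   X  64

Main diagonal is complete and sums to 310; that is the magic constant.
Row 1: 62 + 73 + 59 + 51 + ? = 310, so (1,4) = 65.
Row 4 must total 310; the given cells sum to 241, so (4,2) = 69.
Column 2 must total 310; the given cells sum to 258, so (3,2) = 52.
Using column 5: 51 + 55 + 72 + 64 + ? → (2,5) = 310 − 242 = 68.
Using row 3: 52 + 63 + 74 + 55 + ? → (3,1) = 310 − 244 = 66.
The remaining cell in column 1 is (5,1) = 310 − 240 = 70.
Anti-diagonal: 51 + 63 + 69 + 70 + ? = 310, so (2,4) = 57.
Row 2: 54 + 60 + 57 + 68 + ? = 310, so (2,3) = 71.
Column 3: 59 + 71 + 63 + 50 + ? = 310, so (5,3) = 67.
From column 4, 310 − (65 + 57 + 74 + 61) gives (5,4) = 53.

53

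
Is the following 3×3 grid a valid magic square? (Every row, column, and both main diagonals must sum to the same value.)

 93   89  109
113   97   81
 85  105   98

Row 1: 93 + 89 + 109 = 291.
Row 2: 113 + 97 + 81 = 291.
Row 3: 85 + 105 + 98 = 288.
Column 1: 93 + 113 + 85 = 291.
Column 2: 89 + 97 + 105 = 291.
Column 3: 109 + 81 + 98 = 288.
Main diagonal: 93 + 97 + 98 = 288.
Anti-diagonal: 109 + 97 + 85 = 291.

No — row 1 sums to 291 but column 3 sums to 288.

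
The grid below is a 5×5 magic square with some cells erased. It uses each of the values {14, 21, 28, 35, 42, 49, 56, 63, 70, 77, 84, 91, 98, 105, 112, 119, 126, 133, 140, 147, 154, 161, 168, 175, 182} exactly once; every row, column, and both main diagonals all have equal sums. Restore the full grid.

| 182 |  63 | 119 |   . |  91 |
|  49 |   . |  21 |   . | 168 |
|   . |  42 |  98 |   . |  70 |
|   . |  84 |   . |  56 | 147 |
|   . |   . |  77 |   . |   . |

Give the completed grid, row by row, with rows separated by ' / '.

The 25 entries sum to 2450, so each line sums to 2450/5 = 490.
Row 1 must total 490; the given cells sum to 455, so (1,4) = 35.
From column 3, 490 − (119 + 21 + 98 + 77) gives (4,3) = 175.
Column 5: 91 + 168 + 70 + 147 + ? = 490, so (5,5) = 14.
Main diagonal: 182 + 98 + 56 + 14 + ? = 490, so (2,2) = 140.
Row 2 needs 490; the known cells sum to 378, so (2,4) = 112.
Row 4: 84 + 175 + 56 + 147 + ? = 490, so (4,1) = 28.
Column 2 must total 490; the given cells sum to 329, so (5,2) = 161.
Anti-diagonal: 91 + 112 + 98 + 84 + ? = 490, so (5,1) = 105.
The remaining cell in row 5 is (5,4) = 490 − 357 = 133.
Column 1: 182 + 49 + 28 + 105 + ? = 490, so (3,1) = 126.
From column 4, 490 − (35 + 112 + 56 + 133) gives (3,4) = 154.

182 63 119 35 91 / 49 140 21 112 168 / 126 42 98 154 70 / 28 84 175 56 147 / 105 161 77 133 14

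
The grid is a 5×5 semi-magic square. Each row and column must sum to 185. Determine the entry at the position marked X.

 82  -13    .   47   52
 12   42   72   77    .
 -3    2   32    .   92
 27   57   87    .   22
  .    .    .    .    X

37

The remaining cell in row 1 is (1,3) = 185 − 168 = 17.
Row 2: 12 + 42 + 72 + 77 + ? = 185, so (2,5) = -18.
From row 3, 185 − (-3 + 2 + 32 + 92) gives (3,4) = 62.
The remaining cell in row 4 is (4,4) = 185 − 193 = -8.
From column 1, 185 − (82 + 12 + (-3) + 27) gives (5,1) = 67.
Using column 2: -13 + 42 + 2 + 57 + ? → (5,2) = 185 − 88 = 97.
Column 3: 17 + 72 + 32 + 87 + ? = 185, so (5,3) = -23.
Column 4 must total 185; the given cells sum to 178, so (5,4) = 7.
Column 5 needs 185; the known cells sum to 148, so (5,5) = 37.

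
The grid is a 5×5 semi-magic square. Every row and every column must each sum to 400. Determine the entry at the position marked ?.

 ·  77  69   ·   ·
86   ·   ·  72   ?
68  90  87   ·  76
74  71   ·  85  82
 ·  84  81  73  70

89

Row 3 needs 400; the known cells sum to 321, so (3,4) = 79.
Using row 4: 74 + 71 + 85 + 82 + ? → (4,3) = 400 − 312 = 88.
The remaining cell in row 5 is (5,1) = 400 − 308 = 92.
Column 1 must total 400; the given cells sum to 320, so (1,1) = 80.
Column 2: 77 + 90 + 71 + 84 + ? = 400, so (2,2) = 78.
The remaining cell in column 3 is (2,3) = 400 − 325 = 75.
The remaining cell in column 4 is (1,4) = 400 − 309 = 91.
From row 1, 400 − (80 + 77 + 69 + 91) gives (1,5) = 83.
Row 2 must total 400; the given cells sum to 311, so (2,5) = 89.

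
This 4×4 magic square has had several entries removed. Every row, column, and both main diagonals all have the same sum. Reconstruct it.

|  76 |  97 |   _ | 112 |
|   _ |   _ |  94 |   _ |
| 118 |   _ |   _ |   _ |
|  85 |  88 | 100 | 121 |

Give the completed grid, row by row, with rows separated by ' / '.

Row 4 is already complete: 85 + 88 + 100 + 121 = 394, so that is the magic constant.
Row 1: 76 + 97 + 112 + ? = 394, so (1,3) = 109.
Column 1 needs 394; the known cells sum to 279, so (2,1) = 115.
Column 3: 109 + 94 + 100 + ? = 394, so (3,3) = 91.
The remaining cell in main diagonal is (2,2) = 394 − 288 = 106.
Using anti-diagonal: 112 + 94 + 85 + ? → (3,2) = 394 − 291 = 103.
The remaining cell in row 2 is (2,4) = 394 − 315 = 79.
The remaining cell in row 3 is (3,4) = 394 − 312 = 82.

76 97 109 112 / 115 106 94 79 / 118 103 91 82 / 85 88 100 121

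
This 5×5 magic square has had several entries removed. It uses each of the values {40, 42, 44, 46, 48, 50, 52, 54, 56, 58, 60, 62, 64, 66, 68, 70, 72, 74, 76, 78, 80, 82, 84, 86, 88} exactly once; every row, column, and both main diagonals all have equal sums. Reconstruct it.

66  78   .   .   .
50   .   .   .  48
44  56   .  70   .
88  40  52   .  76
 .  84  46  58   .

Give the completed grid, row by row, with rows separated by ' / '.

The 25 entries sum to 1600, so each line sums to 1600/5 = 320.
Using row 4: 88 + 40 + 52 + 76 + ? → (4,4) = 320 − 256 = 64.
From column 1, 320 − (66 + 50 + 44 + 88) gives (5,1) = 72.
The remaining cell in column 2 is (2,2) = 320 − 258 = 62.
The remaining cell in row 5 is (5,5) = 320 − 260 = 60.
Using main diagonal: 66 + 62 + 64 + 60 + ? → (3,3) = 320 − 252 = 68.
Row 3 needs 320; the known cells sum to 238, so (3,5) = 82.
Column 5 must total 320; the given cells sum to 266, so (1,5) = 54.
Using anti-diagonal: 54 + 68 + 40 + 72 + ? → (2,4) = 320 − 234 = 86.
From row 2, 320 − (50 + 62 + 86 + 48) gives (2,3) = 74.
Column 3 must total 320; the given cells sum to 240, so (1,3) = 80.
Column 4 must total 320; the given cells sum to 278, so (1,4) = 42.

66 78 80 42 54 / 50 62 74 86 48 / 44 56 68 70 82 / 88 40 52 64 76 / 72 84 46 58 60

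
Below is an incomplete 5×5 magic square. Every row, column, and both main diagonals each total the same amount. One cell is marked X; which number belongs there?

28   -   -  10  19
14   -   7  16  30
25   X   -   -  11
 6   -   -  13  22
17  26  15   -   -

Column 1 is complete and sums to 90; that is the magic constant.
The remaining cell in row 2 is (2,2) = 90 − 67 = 23.
Column 5 needs 90; the known cells sum to 82, so (5,5) = 8.
Using main diagonal: 28 + 23 + 13 + 8 + ? → (3,3) = 90 − 72 = 18.
Anti-diagonal: 19 + 16 + 18 + 17 + ? = 90, so (4,2) = 20.
The remaining cell in row 4 is (4,3) = 90 − 61 = 29.
The remaining cell in row 5 is (5,4) = 90 − 66 = 24.
Column 3 needs 90; the known cells sum to 69, so (1,3) = 21.
From column 4, 90 − (10 + 16 + 13 + 24) gives (3,4) = 27.
Row 1 needs 90; the known cells sum to 78, so (1,2) = 12.
Using row 3: 25 + 18 + 27 + 11 + ? → (3,2) = 90 − 81 = 9.

9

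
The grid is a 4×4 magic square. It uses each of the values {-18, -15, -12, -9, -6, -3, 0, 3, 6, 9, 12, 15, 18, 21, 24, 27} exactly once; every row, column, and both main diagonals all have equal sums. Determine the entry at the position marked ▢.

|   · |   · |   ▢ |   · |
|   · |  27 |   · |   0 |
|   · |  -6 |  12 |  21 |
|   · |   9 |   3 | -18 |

The 16 entries sum to 72, so each line sums to 72/4 = 18.
From row 3, 18 − (-6 + 12 + 21) gives (3,1) = -9.
Using row 4: 9 + 3 + (-18) + ? → (4,1) = 18 − (-6) = 24.
Using column 2: 27 + (-6) + 9 + ? → (1,2) = 18 − 30 = -12.
The remaining cell in column 4 is (1,4) = 18 − 3 = 15.
The remaining cell in main diagonal is (1,1) = 18 − 21 = -3.
From anti-diagonal, 18 − (15 + (-6) + 24) gives (2,3) = -15.
Row 1 needs 18; the known cells sum to 0, so (1,3) = 18.

18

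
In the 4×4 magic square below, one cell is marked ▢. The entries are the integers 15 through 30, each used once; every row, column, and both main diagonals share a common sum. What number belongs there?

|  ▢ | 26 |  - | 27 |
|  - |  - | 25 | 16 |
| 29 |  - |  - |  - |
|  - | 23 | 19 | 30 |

The entries are 15 through 30, which sum to 360, so each line sums to 360/4 = 90.
Using row 4: 23 + 19 + 30 + ? → (4,1) = 90 − 72 = 18.
The remaining cell in column 4 is (3,4) = 90 − 73 = 17.
Anti-diagonal must total 90; the given cells sum to 70, so (3,2) = 20.
Using row 3: 29 + 20 + 17 + ? → (3,3) = 90 − 66 = 24.
Using column 2: 26 + 20 + 23 + ? → (2,2) = 90 − 69 = 21.
Column 3 must total 90; the given cells sum to 68, so (1,3) = 22.
Main diagonal needs 90; the known cells sum to 75, so (1,1) = 15.

15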